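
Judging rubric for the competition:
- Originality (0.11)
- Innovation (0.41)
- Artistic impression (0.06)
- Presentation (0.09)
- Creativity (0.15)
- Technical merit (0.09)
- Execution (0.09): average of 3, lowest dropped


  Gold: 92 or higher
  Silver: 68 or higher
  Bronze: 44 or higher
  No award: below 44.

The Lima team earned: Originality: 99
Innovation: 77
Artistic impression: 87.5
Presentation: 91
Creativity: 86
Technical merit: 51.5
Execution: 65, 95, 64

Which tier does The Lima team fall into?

Execution: drop 64 → average of remaining 2 = 160/2 = 80
Weighted total:
  Originality 99 × 0.11 = 10.89
  Innovation 77 × 0.41 = 31.57
  Artistic impression 87.5 × 0.06 = 5.25
  Presentation 91 × 0.09 = 8.19
  Creativity 86 × 0.15 = 12.9
  Technical merit 51.5 × 0.09 = 4.635
  Execution 80 × 0.09 = 7.2
Sum = 80.635
80.635 is ≥ 68 and < 92 → Silver

Silver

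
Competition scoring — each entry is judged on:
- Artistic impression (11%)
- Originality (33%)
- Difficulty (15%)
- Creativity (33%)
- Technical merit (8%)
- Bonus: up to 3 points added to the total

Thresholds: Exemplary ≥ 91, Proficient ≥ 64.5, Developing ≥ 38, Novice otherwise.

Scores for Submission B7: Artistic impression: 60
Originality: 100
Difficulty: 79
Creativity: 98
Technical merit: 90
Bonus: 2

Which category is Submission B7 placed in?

Exemplary

Weighted total:
  Artistic impression 60 × 0.11 = 6.6
  Originality 100 × 0.33 = 33
  Difficulty 79 × 0.15 = 11.85
  Creativity 98 × 0.33 = 32.34
  Technical merit 90 × 0.08 = 7.2
Sum = 90.99
Bonus: 90.99 + 2 = 92.99
92.99 ≥ 91 → Exemplary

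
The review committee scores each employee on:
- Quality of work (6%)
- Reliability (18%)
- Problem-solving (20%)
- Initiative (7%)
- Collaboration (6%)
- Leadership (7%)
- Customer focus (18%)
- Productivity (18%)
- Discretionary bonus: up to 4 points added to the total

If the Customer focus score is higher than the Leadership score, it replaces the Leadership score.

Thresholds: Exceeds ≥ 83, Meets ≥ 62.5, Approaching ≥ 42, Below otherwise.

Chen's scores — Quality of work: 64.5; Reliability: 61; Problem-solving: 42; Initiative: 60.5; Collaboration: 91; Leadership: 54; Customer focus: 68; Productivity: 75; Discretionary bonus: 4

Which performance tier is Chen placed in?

Meets

Customer focus (68) > Leadership (54), so Leadership counts as 68.
Weighted total:
  Quality of work 64.5 × 0.06 = 3.87
  Reliability 61 × 0.18 = 10.98
  Problem-solving 42 × 0.2 = 8.4
  Initiative 60.5 × 0.07 = 4.235
  Collaboration 91 × 0.06 = 5.46
  Leadership 68 × 0.07 = 4.76
  Customer focus 68 × 0.18 = 12.24
  Productivity 75 × 0.18 = 13.5
Sum = 63.445
Discretionary bonus: 63.445 + 4 = 67.445
67.445 is ≥ 62.5 and < 83 → Meets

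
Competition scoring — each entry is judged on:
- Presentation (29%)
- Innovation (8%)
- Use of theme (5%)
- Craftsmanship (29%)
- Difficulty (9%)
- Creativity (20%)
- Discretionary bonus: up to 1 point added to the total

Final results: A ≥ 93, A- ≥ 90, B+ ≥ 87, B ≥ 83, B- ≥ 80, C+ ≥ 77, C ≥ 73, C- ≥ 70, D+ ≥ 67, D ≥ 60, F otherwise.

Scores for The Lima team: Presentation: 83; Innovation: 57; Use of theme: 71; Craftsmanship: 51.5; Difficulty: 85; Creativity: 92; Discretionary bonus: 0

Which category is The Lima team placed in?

Weighted total:
  Presentation 83 × 0.29 = 24.07
  Innovation 57 × 0.08 = 4.56
  Use of theme 71 × 0.05 = 3.55
  Craftsmanship 51.5 × 0.29 = 14.935
  Difficulty 85 × 0.09 = 7.65
  Creativity 92 × 0.2 = 18.4
Sum = 73.165
Discretionary bonus: 73.165 + 0 = 73.165
73.165 is ≥ 73 and < 77 → C

C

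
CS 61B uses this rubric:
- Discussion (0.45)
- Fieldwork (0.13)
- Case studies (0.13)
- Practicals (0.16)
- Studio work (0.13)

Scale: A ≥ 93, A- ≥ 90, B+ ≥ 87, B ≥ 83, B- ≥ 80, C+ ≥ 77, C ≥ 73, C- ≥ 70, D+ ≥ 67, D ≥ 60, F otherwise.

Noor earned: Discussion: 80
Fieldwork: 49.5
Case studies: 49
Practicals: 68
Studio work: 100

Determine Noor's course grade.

C-

Weighted total:
  Discussion 80 × 0.45 = 36
  Fieldwork 49.5 × 0.13 = 6.435
  Case studies 49 × 0.13 = 6.37
  Practicals 68 × 0.16 = 10.88
  Studio work 100 × 0.13 = 13
Sum = 72.685
72.685 is ≥ 70 and < 73 → C-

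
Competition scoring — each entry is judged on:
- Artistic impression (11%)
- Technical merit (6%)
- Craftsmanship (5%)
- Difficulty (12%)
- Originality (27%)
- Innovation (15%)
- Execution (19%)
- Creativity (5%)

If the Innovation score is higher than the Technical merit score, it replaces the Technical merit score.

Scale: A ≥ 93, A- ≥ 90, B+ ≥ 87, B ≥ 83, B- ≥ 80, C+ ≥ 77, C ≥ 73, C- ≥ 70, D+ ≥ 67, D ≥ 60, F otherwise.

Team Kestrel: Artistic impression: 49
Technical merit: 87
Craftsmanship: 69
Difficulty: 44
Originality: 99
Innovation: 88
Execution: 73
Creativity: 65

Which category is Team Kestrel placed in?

Innovation (88) > Technical merit (87), so Technical merit counts as 88.
Weighted total:
  Artistic impression 49 × 0.11 = 5.39
  Technical merit 88 × 0.06 = 5.28
  Craftsmanship 69 × 0.05 = 3.45
  Difficulty 44 × 0.12 = 5.28
  Originality 99 × 0.27 = 26.73
  Innovation 88 × 0.15 = 13.2
  Execution 73 × 0.19 = 13.87
  Creativity 65 × 0.05 = 3.25
Sum = 76.45
76.45 is ≥ 73 and < 77 → C

C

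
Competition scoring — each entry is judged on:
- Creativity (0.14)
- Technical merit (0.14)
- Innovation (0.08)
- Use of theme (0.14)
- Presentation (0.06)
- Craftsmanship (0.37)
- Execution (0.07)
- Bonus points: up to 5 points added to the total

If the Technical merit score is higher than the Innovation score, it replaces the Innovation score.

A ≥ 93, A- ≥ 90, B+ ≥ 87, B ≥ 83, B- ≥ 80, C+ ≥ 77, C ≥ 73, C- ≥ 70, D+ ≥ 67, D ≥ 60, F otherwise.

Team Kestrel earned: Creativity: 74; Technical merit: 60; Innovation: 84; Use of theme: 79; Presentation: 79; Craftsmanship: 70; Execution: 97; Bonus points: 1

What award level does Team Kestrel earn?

Technical merit (60) ≤ Innovation (84), so Innovation stays at 84.
Weighted total:
  Creativity 74 × 0.14 = 10.36
  Technical merit 60 × 0.14 = 8.4
  Innovation 84 × 0.08 = 6.72
  Use of theme 79 × 0.14 = 11.06
  Presentation 79 × 0.06 = 4.74
  Craftsmanship 70 × 0.37 = 25.9
  Execution 97 × 0.07 = 6.79
Sum = 73.97
Bonus points: 73.97 + 1 = 74.97
74.97 is ≥ 73 and < 77 → C

C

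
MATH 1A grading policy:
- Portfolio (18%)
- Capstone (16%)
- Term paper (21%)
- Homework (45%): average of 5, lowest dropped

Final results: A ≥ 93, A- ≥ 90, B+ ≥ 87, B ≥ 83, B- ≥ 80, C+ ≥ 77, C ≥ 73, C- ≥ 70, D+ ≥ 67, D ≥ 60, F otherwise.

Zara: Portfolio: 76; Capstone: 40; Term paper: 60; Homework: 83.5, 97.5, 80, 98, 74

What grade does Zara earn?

C

Homework: drop 74 → average of remaining 4 = 359/4 = 89.75
Weighted total:
  Portfolio 76 × 0.18 = 13.68
  Capstone 40 × 0.16 = 6.4
  Term paper 60 × 0.21 = 12.6
  Homework 89.75 × 0.45 = 40.3875
Sum = 73.0675
73.0675 is ≥ 73 and < 77 → C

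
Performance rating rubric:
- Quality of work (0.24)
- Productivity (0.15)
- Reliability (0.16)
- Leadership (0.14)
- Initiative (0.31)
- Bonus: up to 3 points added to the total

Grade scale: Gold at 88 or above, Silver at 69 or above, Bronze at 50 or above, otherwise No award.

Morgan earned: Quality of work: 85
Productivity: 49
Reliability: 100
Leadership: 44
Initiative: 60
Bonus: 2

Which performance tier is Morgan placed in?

Weighted total:
  Quality of work 85 × 0.24 = 20.4
  Productivity 49 × 0.15 = 7.35
  Reliability 100 × 0.16 = 16
  Leadership 44 × 0.14 = 6.16
  Initiative 60 × 0.31 = 18.6
Sum = 68.51
Bonus: 68.51 + 2 = 70.51
70.51 is ≥ 69 and < 88 → Silver

Silver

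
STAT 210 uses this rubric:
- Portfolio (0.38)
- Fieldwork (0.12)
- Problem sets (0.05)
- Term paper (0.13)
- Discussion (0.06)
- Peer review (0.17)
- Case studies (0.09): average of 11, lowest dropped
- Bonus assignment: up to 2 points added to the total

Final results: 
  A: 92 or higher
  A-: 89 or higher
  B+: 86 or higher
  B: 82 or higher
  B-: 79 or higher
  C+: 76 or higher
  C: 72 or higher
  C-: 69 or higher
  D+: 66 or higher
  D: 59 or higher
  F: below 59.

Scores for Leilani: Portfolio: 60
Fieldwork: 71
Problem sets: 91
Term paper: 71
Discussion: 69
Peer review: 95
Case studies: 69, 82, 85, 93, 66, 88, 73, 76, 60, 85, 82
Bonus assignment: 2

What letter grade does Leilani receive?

C

Case studies: drop 60 → average of remaining 10 = 799/10 = 79.9
Weighted total:
  Portfolio 60 × 0.38 = 22.8
  Fieldwork 71 × 0.12 = 8.52
  Problem sets 91 × 0.05 = 4.55
  Term paper 71 × 0.13 = 9.23
  Discussion 69 × 0.06 = 4.14
  Peer review 95 × 0.17 = 16.15
  Case studies 79.9 × 0.09 = 7.191
Sum = 72.581
Bonus assignment: 72.581 + 2 = 74.581
74.581 is ≥ 72 and < 76 → C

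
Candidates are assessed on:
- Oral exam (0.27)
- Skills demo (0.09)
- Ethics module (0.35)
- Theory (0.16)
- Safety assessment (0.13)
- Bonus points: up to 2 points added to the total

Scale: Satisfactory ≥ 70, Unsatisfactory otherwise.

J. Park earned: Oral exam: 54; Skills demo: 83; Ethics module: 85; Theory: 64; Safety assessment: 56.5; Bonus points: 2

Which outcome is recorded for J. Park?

Weighted total:
  Oral exam 54 × 0.27 = 14.58
  Skills demo 83 × 0.09 = 7.47
  Ethics module 85 × 0.35 = 29.75
  Theory 64 × 0.16 = 10.24
  Safety assessment 56.5 × 0.13 = 7.345
Sum = 69.385
Bonus points: 69.385 + 2 = 71.385
71.385 ≥ 70 → Satisfactory

Satisfactory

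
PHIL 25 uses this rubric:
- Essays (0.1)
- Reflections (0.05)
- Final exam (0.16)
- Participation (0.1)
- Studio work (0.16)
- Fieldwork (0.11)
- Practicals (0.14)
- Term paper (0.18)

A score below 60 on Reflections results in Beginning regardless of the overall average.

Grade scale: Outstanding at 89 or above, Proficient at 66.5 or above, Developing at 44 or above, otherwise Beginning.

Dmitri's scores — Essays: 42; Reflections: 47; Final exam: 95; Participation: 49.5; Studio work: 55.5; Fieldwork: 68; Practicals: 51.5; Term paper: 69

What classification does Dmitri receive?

Reflections score 47 < 60: minimum not met.
Weighted total:
  Essays 42 × 0.1 = 4.2
  Reflections 47 × 0.05 = 2.35
  Final exam 95 × 0.16 = 15.2
  Participation 49.5 × 0.1 = 4.95
  Studio work 55.5 × 0.16 = 8.88
  Fieldwork 68 × 0.11 = 7.48
  Practicals 51.5 × 0.14 = 7.21
  Term paper 69 × 0.18 = 12.42
Sum = 62.69
Because the Reflections minimum was not met, the result is Beginning.

Beginning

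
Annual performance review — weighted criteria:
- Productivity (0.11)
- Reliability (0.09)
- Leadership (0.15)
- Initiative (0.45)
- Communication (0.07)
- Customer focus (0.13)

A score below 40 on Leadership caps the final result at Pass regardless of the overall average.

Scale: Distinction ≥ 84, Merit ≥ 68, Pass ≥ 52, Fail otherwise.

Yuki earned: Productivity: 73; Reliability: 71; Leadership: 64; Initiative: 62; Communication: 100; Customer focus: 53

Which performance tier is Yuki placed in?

Pass

Leadership score 64 ≥ 40: minimum met.
Weighted total:
  Productivity 73 × 0.11 = 8.03
  Reliability 71 × 0.09 = 6.39
  Leadership 64 × 0.15 = 9.6
  Initiative 62 × 0.45 = 27.9
  Communication 100 × 0.07 = 7
  Customer focus 53 × 0.13 = 6.89
Sum = 65.81
65.81 is ≥ 52 and < 68 → Pass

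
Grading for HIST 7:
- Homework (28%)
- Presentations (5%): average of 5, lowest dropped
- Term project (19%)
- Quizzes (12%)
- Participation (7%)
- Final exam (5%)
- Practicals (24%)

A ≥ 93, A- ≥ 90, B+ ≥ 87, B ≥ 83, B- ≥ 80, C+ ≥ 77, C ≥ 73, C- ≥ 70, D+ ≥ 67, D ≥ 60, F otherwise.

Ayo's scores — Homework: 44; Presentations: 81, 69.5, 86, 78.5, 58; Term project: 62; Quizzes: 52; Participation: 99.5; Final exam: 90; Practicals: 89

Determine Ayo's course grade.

Presentations: drop 58 → average of remaining 4 = 315/4 = 78.75
Weighted total:
  Homework 44 × 0.28 = 12.32
  Presentations 78.75 × 0.05 = 3.9375
  Term project 62 × 0.19 = 11.78
  Quizzes 52 × 0.12 = 6.24
  Participation 99.5 × 0.07 = 6.965
  Final exam 90 × 0.05 = 4.5
  Practicals 89 × 0.24 = 21.36
Sum = 67.1025
67.1025 is ≥ 67 and < 70 → D+

D+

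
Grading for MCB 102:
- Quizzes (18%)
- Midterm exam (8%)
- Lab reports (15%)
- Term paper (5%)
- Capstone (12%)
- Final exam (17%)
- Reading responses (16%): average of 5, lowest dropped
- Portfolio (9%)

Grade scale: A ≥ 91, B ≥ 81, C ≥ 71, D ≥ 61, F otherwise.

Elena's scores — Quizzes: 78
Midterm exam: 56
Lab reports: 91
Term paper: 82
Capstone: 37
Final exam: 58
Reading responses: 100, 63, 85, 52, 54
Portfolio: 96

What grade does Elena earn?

C

Reading responses: drop 52 → average of remaining 4 = 302/4 = 75.5
Weighted total:
  Quizzes 78 × 0.18 = 14.04
  Midterm exam 56 × 0.08 = 4.48
  Lab reports 91 × 0.15 = 13.65
  Term paper 82 × 0.05 = 4.1
  Capstone 37 × 0.12 = 4.44
  Final exam 58 × 0.17 = 9.86
  Reading responses 75.5 × 0.16 = 12.08
  Portfolio 96 × 0.09 = 8.64
Sum = 71.29
71.29 is ≥ 71 and < 81 → C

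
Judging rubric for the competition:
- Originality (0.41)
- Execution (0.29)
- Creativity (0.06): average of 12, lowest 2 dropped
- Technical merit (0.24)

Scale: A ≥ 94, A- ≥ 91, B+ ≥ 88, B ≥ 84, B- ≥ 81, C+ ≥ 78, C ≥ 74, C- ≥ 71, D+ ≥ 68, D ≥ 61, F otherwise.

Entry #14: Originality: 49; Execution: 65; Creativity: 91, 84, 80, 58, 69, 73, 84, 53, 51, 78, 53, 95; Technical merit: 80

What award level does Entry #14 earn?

Creativity: drop 51, 53 → average of remaining 10 = 765/10 = 76.5
Weighted total:
  Originality 49 × 0.41 = 20.09
  Execution 65 × 0.29 = 18.85
  Creativity 76.5 × 0.06 = 4.59
  Technical merit 80 × 0.24 = 19.2
Sum = 62.73
62.73 is ≥ 61 and < 68 → D

D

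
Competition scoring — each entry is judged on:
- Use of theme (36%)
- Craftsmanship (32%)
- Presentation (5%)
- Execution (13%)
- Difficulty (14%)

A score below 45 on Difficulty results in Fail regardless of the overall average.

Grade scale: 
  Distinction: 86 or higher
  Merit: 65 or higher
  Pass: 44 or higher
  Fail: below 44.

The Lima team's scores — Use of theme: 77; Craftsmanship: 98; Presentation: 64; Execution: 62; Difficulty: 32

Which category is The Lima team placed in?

Fail

Difficulty score 32 < 45: minimum not met.
Weighted total:
  Use of theme 77 × 0.36 = 27.72
  Craftsmanship 98 × 0.32 = 31.36
  Presentation 64 × 0.05 = 3.2
  Execution 62 × 0.13 = 8.06
  Difficulty 32 × 0.14 = 4.48
Sum = 74.82
Because the Difficulty minimum was not met, the result is Fail.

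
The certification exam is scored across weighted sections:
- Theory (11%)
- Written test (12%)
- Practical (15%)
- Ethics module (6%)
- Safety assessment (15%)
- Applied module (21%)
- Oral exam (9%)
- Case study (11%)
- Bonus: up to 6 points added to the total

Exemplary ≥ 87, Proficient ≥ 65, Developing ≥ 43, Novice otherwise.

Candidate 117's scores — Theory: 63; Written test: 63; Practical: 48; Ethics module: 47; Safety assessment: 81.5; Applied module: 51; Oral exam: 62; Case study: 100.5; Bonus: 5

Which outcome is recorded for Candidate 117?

Proficient

Weighted total:
  Theory 63 × 0.11 = 6.93
  Written test 63 × 0.12 = 7.56
  Practical 48 × 0.15 = 7.2
  Ethics module 47 × 0.06 = 2.82
  Safety assessment 81.5 × 0.15 = 12.225
  Applied module 51 × 0.21 = 10.71
  Oral exam 62 × 0.09 = 5.58
  Case study 100.5 × 0.11 = 11.055
Sum = 64.08
Bonus: 64.08 + 5 = 69.08
69.08 is ≥ 65 and < 87 → Proficient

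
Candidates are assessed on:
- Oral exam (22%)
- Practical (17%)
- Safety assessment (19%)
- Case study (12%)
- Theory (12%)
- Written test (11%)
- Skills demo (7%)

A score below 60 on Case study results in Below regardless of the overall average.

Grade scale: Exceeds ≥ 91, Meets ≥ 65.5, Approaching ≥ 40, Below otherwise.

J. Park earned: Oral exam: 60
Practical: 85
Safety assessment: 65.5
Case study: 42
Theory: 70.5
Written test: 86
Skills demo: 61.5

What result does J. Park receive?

Below

Case study score 42 < 60: minimum not met.
Weighted total:
  Oral exam 60 × 0.22 = 13.2
  Practical 85 × 0.17 = 14.45
  Safety assessment 65.5 × 0.19 = 12.445
  Case study 42 × 0.12 = 5.04
  Theory 70.5 × 0.12 = 8.46
  Written test 86 × 0.11 = 9.46
  Skills demo 61.5 × 0.07 = 4.305
Sum = 67.36
Because the Case study minimum was not met, the result is Below.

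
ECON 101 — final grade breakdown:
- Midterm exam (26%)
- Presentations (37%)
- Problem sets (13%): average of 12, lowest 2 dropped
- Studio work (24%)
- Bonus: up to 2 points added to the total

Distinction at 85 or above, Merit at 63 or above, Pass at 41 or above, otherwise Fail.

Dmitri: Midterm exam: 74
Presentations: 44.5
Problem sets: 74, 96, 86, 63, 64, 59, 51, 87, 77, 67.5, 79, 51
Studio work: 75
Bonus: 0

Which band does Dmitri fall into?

Merit

Problem sets: drop 51, 51 → average of remaining 10 = 752.5/10 = 75.25
Weighted total:
  Midterm exam 74 × 0.26 = 19.24
  Presentations 44.5 × 0.37 = 16.465
  Problem sets 75.25 × 0.13 = 9.7825
  Studio work 75 × 0.24 = 18
Sum = 63.4875
Bonus: 63.4875 + 0 = 63.4875
63.4875 is ≥ 63 and < 85 → Merit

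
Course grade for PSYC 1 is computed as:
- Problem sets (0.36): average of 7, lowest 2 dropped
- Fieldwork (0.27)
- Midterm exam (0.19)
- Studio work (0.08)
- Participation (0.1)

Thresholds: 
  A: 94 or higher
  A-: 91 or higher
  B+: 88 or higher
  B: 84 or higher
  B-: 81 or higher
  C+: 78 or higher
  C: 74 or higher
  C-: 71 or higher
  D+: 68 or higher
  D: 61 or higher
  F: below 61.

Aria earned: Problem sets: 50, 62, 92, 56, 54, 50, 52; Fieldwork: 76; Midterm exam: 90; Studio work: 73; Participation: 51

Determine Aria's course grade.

Problem sets: drop 50, 50 → average of remaining 5 = 316/5 = 63.2
Weighted total:
  Problem sets 63.2 × 0.36 = 22.752
  Fieldwork 76 × 0.27 = 20.52
  Midterm exam 90 × 0.19 = 17.1
  Studio work 73 × 0.08 = 5.84
  Participation 51 × 0.1 = 5.1
Sum = 71.312
71.312 is ≥ 71 and < 74 → C-

C-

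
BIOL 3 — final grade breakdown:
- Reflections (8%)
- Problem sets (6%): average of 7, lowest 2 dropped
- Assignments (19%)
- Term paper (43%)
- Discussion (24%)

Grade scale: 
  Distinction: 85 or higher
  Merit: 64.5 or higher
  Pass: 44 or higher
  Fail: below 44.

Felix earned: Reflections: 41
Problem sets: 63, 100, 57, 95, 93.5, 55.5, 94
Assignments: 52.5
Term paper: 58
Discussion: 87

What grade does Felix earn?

Pass

Problem sets: drop 55.5, 57 → average of remaining 5 = 445.5/5 = 89.1
Weighted total:
  Reflections 41 × 0.08 = 3.28
  Problem sets 89.1 × 0.06 = 5.346
  Assignments 52.5 × 0.19 = 9.975
  Term paper 58 × 0.43 = 24.94
  Discussion 87 × 0.24 = 20.88
Sum = 64.421
64.421 is ≥ 44 and < 64.5 → Pass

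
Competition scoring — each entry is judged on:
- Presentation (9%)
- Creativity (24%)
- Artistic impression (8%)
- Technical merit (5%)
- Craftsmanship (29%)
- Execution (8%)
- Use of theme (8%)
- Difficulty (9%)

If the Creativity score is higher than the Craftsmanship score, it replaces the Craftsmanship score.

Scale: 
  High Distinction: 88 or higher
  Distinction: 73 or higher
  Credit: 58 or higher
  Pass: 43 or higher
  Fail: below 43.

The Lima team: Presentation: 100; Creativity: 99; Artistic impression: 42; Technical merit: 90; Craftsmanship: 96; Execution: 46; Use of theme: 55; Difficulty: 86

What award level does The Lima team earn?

Creativity (99) > Craftsmanship (96), so Craftsmanship counts as 99.
Weighted total:
  Presentation 100 × 0.09 = 9
  Creativity 99 × 0.24 = 23.76
  Artistic impression 42 × 0.08 = 3.36
  Technical merit 90 × 0.05 = 4.5
  Craftsmanship 99 × 0.29 = 28.71
  Execution 46 × 0.08 = 3.68
  Use of theme 55 × 0.08 = 4.4
  Difficulty 86 × 0.09 = 7.74
Sum = 85.15
85.15 is ≥ 73 and < 88 → Distinction

Distinction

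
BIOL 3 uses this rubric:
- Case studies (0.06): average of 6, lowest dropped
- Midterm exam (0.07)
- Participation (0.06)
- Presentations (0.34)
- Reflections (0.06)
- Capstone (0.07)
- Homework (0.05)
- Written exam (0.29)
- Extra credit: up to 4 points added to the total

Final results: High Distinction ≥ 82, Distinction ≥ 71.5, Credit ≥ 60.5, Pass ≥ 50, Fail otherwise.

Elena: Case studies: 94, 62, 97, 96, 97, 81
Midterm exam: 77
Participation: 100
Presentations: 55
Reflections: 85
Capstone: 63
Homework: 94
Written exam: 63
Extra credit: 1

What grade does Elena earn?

Credit

Case studies: drop 62 → average of remaining 5 = 465/5 = 93
Weighted total:
  Case studies 93 × 0.06 = 5.58
  Midterm exam 77 × 0.07 = 5.39
  Participation 100 × 0.06 = 6
  Presentations 55 × 0.34 = 18.7
  Reflections 85 × 0.06 = 5.1
  Capstone 63 × 0.07 = 4.41
  Homework 94 × 0.05 = 4.7
  Written exam 63 × 0.29 = 18.27
Sum = 68.15
Extra credit: 68.15 + 1 = 69.15
69.15 is ≥ 60.5 and < 71.5 → Credit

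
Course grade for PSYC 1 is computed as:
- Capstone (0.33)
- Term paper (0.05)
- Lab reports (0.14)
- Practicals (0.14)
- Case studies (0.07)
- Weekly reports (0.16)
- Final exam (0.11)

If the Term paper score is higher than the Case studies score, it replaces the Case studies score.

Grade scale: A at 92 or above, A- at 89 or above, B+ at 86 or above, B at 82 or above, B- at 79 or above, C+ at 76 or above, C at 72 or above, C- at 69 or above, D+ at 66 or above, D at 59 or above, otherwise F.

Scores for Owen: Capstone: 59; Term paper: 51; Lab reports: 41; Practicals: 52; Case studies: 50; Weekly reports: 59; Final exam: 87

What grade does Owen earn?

Term paper (51) > Case studies (50), so Case studies counts as 51.
Weighted total:
  Capstone 59 × 0.33 = 19.47
  Term paper 51 × 0.05 = 2.55
  Lab reports 41 × 0.14 = 5.74
  Practicals 52 × 0.14 = 7.28
  Case studies 51 × 0.07 = 3.57
  Weekly reports 59 × 0.16 = 9.44
  Final exam 87 × 0.11 = 9.57
Sum = 57.62
57.62 < 59 → F

F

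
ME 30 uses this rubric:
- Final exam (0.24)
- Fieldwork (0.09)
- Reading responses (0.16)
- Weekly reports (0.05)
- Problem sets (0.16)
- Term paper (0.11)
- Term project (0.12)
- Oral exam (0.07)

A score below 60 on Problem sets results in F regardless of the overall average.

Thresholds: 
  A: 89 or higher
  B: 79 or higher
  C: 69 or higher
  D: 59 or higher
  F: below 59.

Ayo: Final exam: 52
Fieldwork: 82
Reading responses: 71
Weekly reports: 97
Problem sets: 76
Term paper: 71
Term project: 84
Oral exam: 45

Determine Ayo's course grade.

C

Problem sets score 76 ≥ 60: minimum met.
Weighted total:
  Final exam 52 × 0.24 = 12.48
  Fieldwork 82 × 0.09 = 7.38
  Reading responses 71 × 0.16 = 11.36
  Weekly reports 97 × 0.05 = 4.85
  Problem sets 76 × 0.16 = 12.16
  Term paper 71 × 0.11 = 7.81
  Term project 84 × 0.12 = 10.08
  Oral exam 45 × 0.07 = 3.15
Sum = 69.27
69.27 is ≥ 69 and < 79 → C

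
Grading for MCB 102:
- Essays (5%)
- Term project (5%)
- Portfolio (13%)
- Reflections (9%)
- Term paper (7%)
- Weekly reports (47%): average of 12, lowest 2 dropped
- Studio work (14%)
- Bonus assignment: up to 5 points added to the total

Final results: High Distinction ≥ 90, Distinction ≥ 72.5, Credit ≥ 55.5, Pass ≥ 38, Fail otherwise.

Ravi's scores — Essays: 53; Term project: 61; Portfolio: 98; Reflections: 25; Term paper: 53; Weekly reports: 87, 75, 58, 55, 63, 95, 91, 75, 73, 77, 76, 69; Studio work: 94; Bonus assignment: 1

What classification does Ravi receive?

Distinction

Weekly reports: drop 55, 58 → average of remaining 10 = 781/10 = 78.1
Weighted total:
  Essays 53 × 0.05 = 2.65
  Term project 61 × 0.05 = 3.05
  Portfolio 98 × 0.13 = 12.74
  Reflections 25 × 0.09 = 2.25
  Term paper 53 × 0.07 = 3.71
  Weekly reports 78.1 × 0.47 = 36.707
  Studio work 94 × 0.14 = 13.16
Sum = 74.267
Bonus assignment: 74.267 + 1 = 75.267
75.267 is ≥ 72.5 and < 90 → Distinction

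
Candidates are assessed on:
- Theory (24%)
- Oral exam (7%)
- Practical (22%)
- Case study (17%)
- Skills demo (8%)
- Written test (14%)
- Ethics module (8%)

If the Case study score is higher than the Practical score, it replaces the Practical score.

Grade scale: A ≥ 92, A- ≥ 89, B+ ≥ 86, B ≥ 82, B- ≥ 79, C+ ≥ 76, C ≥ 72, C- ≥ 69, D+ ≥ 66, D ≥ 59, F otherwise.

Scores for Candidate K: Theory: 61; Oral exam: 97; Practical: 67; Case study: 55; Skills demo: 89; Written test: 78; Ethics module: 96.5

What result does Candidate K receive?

C-

Case study (55) ≤ Practical (67), so Practical stays at 67.
Weighted total:
  Theory 61 × 0.24 = 14.64
  Oral exam 97 × 0.07 = 6.79
  Practical 67 × 0.22 = 14.74
  Case study 55 × 0.17 = 9.35
  Skills demo 89 × 0.08 = 7.12
  Written test 78 × 0.14 = 10.92
  Ethics module 96.5 × 0.08 = 7.72
Sum = 71.28
71.28 is ≥ 69 and < 72 → C-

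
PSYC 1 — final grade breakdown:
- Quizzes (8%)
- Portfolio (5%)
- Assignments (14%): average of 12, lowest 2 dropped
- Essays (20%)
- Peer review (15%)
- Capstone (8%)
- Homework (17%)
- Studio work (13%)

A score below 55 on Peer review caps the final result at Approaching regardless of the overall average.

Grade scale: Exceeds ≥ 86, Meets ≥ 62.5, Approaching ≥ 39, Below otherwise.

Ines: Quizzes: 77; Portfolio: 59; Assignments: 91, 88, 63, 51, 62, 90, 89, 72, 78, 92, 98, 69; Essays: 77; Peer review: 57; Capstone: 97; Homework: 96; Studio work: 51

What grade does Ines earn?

Assignments: drop 51, 62 → average of remaining 10 = 830/10 = 83
Peer review score 57 ≥ 55: minimum met.
Weighted total:
  Quizzes 77 × 0.08 = 6.16
  Portfolio 59 × 0.05 = 2.95
  Assignments 83 × 0.14 = 11.62
  Essays 77 × 0.2 = 15.4
  Peer review 57 × 0.15 = 8.55
  Capstone 97 × 0.08 = 7.76
  Homework 96 × 0.17 = 16.32
  Studio work 51 × 0.13 = 6.63
Sum = 75.39
75.39 is ≥ 62.5 and < 86 → Meets

Meets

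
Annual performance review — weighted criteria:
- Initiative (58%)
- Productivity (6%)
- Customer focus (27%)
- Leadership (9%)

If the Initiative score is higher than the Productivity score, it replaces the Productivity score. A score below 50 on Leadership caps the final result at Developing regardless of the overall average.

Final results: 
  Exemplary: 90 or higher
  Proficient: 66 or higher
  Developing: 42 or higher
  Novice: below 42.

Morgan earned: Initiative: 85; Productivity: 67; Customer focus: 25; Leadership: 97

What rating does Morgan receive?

Initiative (85) > Productivity (67), so Productivity counts as 85.
Leadership score 97 ≥ 50: minimum met.
Weighted total:
  Initiative 85 × 0.58 = 49.3
  Productivity 85 × 0.06 = 5.1
  Customer focus 25 × 0.27 = 6.75
  Leadership 97 × 0.09 = 8.73
Sum = 69.88
69.88 is ≥ 66 and < 90 → Proficient

Proficient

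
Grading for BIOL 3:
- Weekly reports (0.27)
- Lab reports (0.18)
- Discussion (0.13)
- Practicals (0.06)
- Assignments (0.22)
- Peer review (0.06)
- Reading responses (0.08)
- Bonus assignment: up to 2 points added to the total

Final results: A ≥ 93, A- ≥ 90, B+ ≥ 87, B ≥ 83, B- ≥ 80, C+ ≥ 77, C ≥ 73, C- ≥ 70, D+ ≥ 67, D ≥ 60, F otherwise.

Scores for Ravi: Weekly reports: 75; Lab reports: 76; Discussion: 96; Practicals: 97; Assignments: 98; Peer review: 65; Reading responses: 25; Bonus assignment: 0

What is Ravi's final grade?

Weighted total:
  Weekly reports 75 × 0.27 = 20.25
  Lab reports 76 × 0.18 = 13.68
  Discussion 96 × 0.13 = 12.48
  Practicals 97 × 0.06 = 5.82
  Assignments 98 × 0.22 = 21.56
  Peer review 65 × 0.06 = 3.9
  Reading responses 25 × 0.08 = 2
Sum = 79.69
Bonus assignment: 79.69 + 0 = 79.69
79.69 is ≥ 77 and < 80 → C+

C+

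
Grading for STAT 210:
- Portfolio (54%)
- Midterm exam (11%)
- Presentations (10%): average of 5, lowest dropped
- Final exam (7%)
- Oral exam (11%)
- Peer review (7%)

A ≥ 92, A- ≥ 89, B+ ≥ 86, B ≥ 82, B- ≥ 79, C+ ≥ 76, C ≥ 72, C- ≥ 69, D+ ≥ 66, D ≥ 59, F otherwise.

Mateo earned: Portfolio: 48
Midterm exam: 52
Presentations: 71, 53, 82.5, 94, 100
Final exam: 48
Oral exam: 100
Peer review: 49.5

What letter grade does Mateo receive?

Presentations: drop 53 → average of remaining 4 = 347.5/4 = 86.875
Weighted total:
  Portfolio 48 × 0.54 = 25.92
  Midterm exam 52 × 0.11 = 5.72
  Presentations 86.875 × 0.1 = 8.6875
  Final exam 48 × 0.07 = 3.36
  Oral exam 100 × 0.11 = 11
  Peer review 49.5 × 0.07 = 3.465
Sum = 58.1525
58.1525 < 59 → F

F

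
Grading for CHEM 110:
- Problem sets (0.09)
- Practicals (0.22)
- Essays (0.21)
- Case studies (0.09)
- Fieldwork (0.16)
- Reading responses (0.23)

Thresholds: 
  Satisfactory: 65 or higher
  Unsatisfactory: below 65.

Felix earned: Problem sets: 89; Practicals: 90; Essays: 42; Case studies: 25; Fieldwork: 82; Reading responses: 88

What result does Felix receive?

Satisfactory

Weighted total:
  Problem sets 89 × 0.09 = 8.01
  Practicals 90 × 0.22 = 19.8
  Essays 42 × 0.21 = 8.82
  Case studies 25 × 0.09 = 2.25
  Fieldwork 82 × 0.16 = 13.12
  Reading responses 88 × 0.23 = 20.24
Sum = 72.24
72.24 ≥ 65 → Satisfactory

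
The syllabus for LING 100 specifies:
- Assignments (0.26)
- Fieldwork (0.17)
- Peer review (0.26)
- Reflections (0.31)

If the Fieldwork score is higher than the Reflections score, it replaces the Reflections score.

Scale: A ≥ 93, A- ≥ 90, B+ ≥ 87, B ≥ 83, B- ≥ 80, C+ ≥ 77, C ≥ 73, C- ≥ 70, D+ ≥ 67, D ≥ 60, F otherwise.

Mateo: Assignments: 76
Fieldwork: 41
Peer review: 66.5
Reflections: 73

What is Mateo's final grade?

D

Fieldwork (41) ≤ Reflections (73), so Reflections stays at 73.
Weighted total:
  Assignments 76 × 0.26 = 19.76
  Fieldwork 41 × 0.17 = 6.97
  Peer review 66.5 × 0.26 = 17.29
  Reflections 73 × 0.31 = 22.63
Sum = 66.65
66.65 is ≥ 60 and < 67 → D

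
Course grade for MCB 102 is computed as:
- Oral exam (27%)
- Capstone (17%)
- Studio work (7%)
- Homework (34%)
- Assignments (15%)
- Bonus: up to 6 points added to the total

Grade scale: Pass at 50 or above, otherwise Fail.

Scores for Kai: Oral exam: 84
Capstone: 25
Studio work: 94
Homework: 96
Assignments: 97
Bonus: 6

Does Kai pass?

Pass

Weighted total:
  Oral exam 84 × 0.27 = 22.68
  Capstone 25 × 0.17 = 4.25
  Studio work 94 × 0.07 = 6.58
  Homework 96 × 0.34 = 32.64
  Assignments 97 × 0.15 = 14.55
Sum = 80.7
Bonus: 80.7 + 6 = 86.7
86.7 ≥ 50 → Pass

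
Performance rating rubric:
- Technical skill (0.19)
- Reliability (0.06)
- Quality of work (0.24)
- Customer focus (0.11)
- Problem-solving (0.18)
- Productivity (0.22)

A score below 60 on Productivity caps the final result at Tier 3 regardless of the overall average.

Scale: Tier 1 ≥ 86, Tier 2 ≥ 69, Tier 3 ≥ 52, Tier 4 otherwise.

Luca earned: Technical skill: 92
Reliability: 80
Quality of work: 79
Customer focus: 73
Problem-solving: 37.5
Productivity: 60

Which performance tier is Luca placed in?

Productivity score 60 ≥ 60: minimum met.
Weighted total:
  Technical skill 92 × 0.19 = 17.48
  Reliability 80 × 0.06 = 4.8
  Quality of work 79 × 0.24 = 18.96
  Customer focus 73 × 0.11 = 8.03
  Problem-solving 37.5 × 0.18 = 6.75
  Productivity 60 × 0.22 = 13.2
Sum = 69.22
69.22 is ≥ 69 and < 86 → Tier 2

Tier 2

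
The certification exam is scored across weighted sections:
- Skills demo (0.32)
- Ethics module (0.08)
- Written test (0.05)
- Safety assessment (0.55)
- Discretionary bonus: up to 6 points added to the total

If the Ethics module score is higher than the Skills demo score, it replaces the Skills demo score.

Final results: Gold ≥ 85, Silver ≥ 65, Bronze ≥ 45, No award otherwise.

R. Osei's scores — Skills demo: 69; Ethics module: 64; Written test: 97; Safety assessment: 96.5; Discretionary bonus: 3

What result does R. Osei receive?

Gold

Ethics module (64) ≤ Skills demo (69), so Skills demo stays at 69.
Weighted total:
  Skills demo 69 × 0.32 = 22.08
  Ethics module 64 × 0.08 = 5.12
  Written test 97 × 0.05 = 4.85
  Safety assessment 96.5 × 0.55 = 53.075
Sum = 85.125
Discretionary bonus: 85.125 + 3 = 88.125
88.125 ≥ 85 → Gold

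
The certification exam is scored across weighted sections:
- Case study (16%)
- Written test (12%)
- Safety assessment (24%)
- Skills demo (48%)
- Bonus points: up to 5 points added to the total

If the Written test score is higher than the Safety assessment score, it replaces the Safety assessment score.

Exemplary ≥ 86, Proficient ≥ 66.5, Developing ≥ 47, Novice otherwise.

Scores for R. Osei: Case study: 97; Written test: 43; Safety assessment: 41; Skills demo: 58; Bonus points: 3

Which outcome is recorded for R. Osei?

Written test (43) > Safety assessment (41), so Safety assessment counts as 43.
Weighted total:
  Case study 97 × 0.16 = 15.52
  Written test 43 × 0.12 = 5.16
  Safety assessment 43 × 0.24 = 10.32
  Skills demo 58 × 0.48 = 27.84
Sum = 58.84
Bonus points: 58.84 + 3 = 61.84
61.84 is ≥ 47 and < 66.5 → Developing

Developing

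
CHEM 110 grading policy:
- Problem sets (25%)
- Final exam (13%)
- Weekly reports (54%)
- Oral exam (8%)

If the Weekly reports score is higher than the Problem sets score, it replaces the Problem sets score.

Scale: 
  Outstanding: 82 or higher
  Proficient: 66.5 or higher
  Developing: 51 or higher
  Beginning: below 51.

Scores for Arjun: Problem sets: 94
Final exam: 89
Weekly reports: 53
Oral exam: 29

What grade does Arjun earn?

Weekly reports (53) ≤ Problem sets (94), so Problem sets stays at 94.
Weighted total:
  Problem sets 94 × 0.25 = 23.5
  Final exam 89 × 0.13 = 11.57
  Weekly reports 53 × 0.54 = 28.62
  Oral exam 29 × 0.08 = 2.32
Sum = 66.01
66.01 is ≥ 51 and < 66.5 → Developing

Developing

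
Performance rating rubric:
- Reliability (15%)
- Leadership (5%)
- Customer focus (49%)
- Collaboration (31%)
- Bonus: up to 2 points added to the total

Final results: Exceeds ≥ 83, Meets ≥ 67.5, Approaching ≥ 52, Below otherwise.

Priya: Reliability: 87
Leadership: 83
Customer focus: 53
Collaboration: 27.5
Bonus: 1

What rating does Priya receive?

Approaching

Weighted total:
  Reliability 87 × 0.15 = 13.05
  Leadership 83 × 0.05 = 4.15
  Customer focus 53 × 0.49 = 25.97
  Collaboration 27.5 × 0.31 = 8.525
Sum = 51.695
Bonus: 51.695 + 1 = 52.695
52.695 is ≥ 52 and < 67.5 → Approaching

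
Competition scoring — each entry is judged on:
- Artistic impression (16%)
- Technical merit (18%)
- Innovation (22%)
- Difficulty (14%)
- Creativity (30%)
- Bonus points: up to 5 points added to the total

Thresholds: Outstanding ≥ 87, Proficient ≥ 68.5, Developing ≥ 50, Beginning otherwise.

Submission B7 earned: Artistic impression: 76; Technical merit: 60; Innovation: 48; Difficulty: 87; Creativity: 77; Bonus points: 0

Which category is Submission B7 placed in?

Proficient

Weighted total:
  Artistic impression 76 × 0.16 = 12.16
  Technical merit 60 × 0.18 = 10.8
  Innovation 48 × 0.22 = 10.56
  Difficulty 87 × 0.14 = 12.18
  Creativity 77 × 0.3 = 23.1
Sum = 68.8
Bonus points: 68.8 + 0 = 68.8
68.8 is ≥ 68.5 and < 87 → Proficient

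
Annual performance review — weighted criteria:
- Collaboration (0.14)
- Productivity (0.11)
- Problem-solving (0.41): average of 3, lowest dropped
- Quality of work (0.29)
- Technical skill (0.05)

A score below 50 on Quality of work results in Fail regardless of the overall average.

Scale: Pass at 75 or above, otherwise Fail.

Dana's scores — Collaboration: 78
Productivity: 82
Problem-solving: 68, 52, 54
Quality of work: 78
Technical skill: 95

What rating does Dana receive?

Fail

Problem-solving: drop 52 → average of remaining 2 = 122/2 = 61
Quality of work score 78 ≥ 50: minimum met.
Weighted total:
  Collaboration 78 × 0.14 = 10.92
  Productivity 82 × 0.11 = 9.02
  Problem-solving 61 × 0.41 = 25.01
  Quality of work 78 × 0.29 = 22.62
  Technical skill 95 × 0.05 = 4.75
Sum = 72.32
72.32 < 75 → Fail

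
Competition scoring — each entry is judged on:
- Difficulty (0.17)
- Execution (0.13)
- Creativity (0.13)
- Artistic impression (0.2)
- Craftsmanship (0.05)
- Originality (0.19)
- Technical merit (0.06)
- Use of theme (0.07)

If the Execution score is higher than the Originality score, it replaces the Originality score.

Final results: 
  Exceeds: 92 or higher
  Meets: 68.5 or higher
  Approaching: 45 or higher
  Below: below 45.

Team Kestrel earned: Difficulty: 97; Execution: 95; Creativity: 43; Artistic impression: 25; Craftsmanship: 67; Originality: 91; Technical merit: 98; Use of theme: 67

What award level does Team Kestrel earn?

Meets

Execution (95) > Originality (91), so Originality counts as 95.
Weighted total:
  Difficulty 97 × 0.17 = 16.49
  Execution 95 × 0.13 = 12.35
  Creativity 43 × 0.13 = 5.59
  Artistic impression 25 × 0.2 = 5
  Craftsmanship 67 × 0.05 = 3.35
  Originality 95 × 0.19 = 18.05
  Technical merit 98 × 0.06 = 5.88
  Use of theme 67 × 0.07 = 4.69
Sum = 71.4
71.4 is ≥ 68.5 and < 92 → Meets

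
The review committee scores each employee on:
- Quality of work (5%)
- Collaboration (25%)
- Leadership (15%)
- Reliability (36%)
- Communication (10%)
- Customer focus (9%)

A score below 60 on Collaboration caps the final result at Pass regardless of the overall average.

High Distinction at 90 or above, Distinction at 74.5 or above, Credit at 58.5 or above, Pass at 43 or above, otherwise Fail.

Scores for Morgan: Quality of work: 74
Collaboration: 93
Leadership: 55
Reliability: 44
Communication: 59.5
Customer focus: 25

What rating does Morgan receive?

Collaboration score 93 ≥ 60: minimum met.
Weighted total:
  Quality of work 74 × 0.05 = 3.7
  Collaboration 93 × 0.25 = 23.25
  Leadership 55 × 0.15 = 8.25
  Reliability 44 × 0.36 = 15.84
  Communication 59.5 × 0.1 = 5.95
  Customer focus 25 × 0.09 = 2.25
Sum = 59.24
59.24 is ≥ 58.5 and < 74.5 → Credit

Credit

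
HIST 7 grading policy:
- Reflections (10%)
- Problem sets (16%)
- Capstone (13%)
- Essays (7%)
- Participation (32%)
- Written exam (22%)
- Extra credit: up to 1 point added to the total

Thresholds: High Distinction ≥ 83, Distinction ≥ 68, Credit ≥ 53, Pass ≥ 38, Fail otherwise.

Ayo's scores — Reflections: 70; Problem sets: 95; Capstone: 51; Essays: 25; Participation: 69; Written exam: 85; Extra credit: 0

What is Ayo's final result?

Distinction

Weighted total:
  Reflections 70 × 0.1 = 7
  Problem sets 95 × 0.16 = 15.2
  Capstone 51 × 0.13 = 6.63
  Essays 25 × 0.07 = 1.75
  Participation 69 × 0.32 = 22.08
  Written exam 85 × 0.22 = 18.7
Sum = 71.36
Extra credit: 71.36 + 0 = 71.36
71.36 is ≥ 68 and < 83 → Distinction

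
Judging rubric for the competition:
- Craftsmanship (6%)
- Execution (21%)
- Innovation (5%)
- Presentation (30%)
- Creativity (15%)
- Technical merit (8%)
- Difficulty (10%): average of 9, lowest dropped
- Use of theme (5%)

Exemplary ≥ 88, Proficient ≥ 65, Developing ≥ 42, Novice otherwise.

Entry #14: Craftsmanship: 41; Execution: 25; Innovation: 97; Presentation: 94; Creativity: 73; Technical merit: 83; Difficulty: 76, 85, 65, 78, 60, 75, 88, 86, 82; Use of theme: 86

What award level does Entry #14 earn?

Difficulty: drop 60 → average of remaining 8 = 635/8 = 79.375
Weighted total:
  Craftsmanship 41 × 0.06 = 2.46
  Execution 25 × 0.21 = 5.25
  Innovation 97 × 0.05 = 4.85
  Presentation 94 × 0.3 = 28.2
  Creativity 73 × 0.15 = 10.95
  Technical merit 83 × 0.08 = 6.64
  Difficulty 79.375 × 0.1 = 7.9375
  Use of theme 86 × 0.05 = 4.3
Sum = 70.5875
70.5875 is ≥ 65 and < 88 → Proficient

Proficient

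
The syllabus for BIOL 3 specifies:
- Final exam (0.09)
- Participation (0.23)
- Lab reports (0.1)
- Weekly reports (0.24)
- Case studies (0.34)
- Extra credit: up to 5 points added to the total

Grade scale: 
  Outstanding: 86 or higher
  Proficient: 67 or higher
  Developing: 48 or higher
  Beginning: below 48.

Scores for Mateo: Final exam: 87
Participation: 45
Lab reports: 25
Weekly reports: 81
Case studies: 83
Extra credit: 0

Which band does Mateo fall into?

Proficient

Weighted total:
  Final exam 87 × 0.09 = 7.83
  Participation 45 × 0.23 = 10.35
  Lab reports 25 × 0.1 = 2.5
  Weekly reports 81 × 0.24 = 19.44
  Case studies 83 × 0.34 = 28.22
Sum = 68.34
Extra credit: 68.34 + 0 = 68.34
68.34 is ≥ 67 and < 86 → Proficient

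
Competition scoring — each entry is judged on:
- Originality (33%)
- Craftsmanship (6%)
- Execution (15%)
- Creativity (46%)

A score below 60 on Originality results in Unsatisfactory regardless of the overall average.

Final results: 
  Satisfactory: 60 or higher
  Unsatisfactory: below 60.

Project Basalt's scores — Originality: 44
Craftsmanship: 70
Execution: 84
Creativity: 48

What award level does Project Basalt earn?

Unsatisfactory

Originality score 44 < 60: minimum not met.
Weighted total:
  Originality 44 × 0.33 = 14.52
  Craftsmanship 70 × 0.06 = 4.2
  Execution 84 × 0.15 = 12.6
  Creativity 48 × 0.46 = 22.08
Sum = 53.4
Because the Originality minimum was not met, the result is Unsatisfactory.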